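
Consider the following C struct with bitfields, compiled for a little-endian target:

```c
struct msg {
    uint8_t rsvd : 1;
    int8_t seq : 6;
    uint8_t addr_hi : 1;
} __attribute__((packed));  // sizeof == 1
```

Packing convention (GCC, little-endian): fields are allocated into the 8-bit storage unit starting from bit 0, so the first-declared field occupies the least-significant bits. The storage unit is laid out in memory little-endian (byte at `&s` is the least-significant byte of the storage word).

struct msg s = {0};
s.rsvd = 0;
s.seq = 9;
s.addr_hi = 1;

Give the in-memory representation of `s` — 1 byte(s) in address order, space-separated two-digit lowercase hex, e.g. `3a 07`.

rsvd:1 = 0 → 0x0 << 0 → word 0x00
seq:6 = 9 → 0x9 << 1 → word 0x12
addr_hi:1 = 1 → 0x1 << 7 → word 0x92
word = 0x92 → little-endian bytes:
  [0]=0x92

92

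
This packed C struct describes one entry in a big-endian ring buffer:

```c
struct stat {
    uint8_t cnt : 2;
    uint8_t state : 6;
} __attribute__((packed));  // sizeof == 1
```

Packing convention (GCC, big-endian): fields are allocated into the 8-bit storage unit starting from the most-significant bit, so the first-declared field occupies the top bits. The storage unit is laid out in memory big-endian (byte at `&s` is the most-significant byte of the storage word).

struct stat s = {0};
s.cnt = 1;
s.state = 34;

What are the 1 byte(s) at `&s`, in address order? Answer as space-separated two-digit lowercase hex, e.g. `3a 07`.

62

cnt:2 = 1 → 0x1 << 6 → word 0x40
state:6 = 34 → 0x22 << 0 → word 0x62
word = 0x62 → big-endian bytes:
  [0]=0x62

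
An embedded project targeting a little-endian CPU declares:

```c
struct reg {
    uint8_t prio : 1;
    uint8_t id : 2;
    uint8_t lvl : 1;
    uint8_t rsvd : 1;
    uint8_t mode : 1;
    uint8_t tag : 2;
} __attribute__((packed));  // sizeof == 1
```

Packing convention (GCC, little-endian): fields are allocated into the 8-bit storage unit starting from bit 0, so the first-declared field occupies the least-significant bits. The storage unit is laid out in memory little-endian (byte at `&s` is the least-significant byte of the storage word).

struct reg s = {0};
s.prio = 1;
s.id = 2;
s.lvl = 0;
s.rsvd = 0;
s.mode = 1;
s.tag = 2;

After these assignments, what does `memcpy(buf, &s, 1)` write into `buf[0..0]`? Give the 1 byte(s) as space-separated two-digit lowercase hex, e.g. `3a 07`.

a5

[0+:1] prio=1 & 0x1 = 0x1; word=0x01
[1+:2] id=2 & 0x3 = 0x2; word=0x05
[3+:1] lvl=0 & 0x1 = 0x0; word=0x05
[4+:1] rsvd=0 & 0x1 = 0x0; word=0x05
[5+:1] mode=1 & 0x1 = 0x1; word=0x25
[6+:2] tag=2 & 0x3 = 0x2; word=0xa5
word = 0xa5 → little-endian bytes:
  [0]=0xa5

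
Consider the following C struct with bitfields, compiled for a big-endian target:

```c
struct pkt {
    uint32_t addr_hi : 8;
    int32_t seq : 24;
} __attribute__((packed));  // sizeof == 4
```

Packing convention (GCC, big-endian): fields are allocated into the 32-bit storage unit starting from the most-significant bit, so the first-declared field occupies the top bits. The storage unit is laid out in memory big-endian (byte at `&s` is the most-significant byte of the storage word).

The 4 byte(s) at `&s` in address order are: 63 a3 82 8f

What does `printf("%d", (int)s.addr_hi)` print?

[0]=0x63 [1]=0xa3 [2]=0x82 [3]=0x8f (big-endian) → word 0x63a3828f
addr_hi [24+:8] = (word>>24) & 0xff = 99  ←
seq [0+:24] = (word>>0) & 0xffffff = 10715791

99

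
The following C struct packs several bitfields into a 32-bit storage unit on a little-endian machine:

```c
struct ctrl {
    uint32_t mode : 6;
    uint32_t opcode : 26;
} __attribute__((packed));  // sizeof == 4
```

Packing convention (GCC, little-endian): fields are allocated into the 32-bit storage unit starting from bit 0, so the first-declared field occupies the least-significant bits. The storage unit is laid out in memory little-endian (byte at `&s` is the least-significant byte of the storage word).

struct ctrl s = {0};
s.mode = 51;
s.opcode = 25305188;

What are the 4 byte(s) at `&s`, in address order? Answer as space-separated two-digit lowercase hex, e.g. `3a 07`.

mode (6b) val=51 bits=0x33 at bit 0: 0x00000033
opcode (26b) val=25305188 bits=0x1822064 at bit 6: 0x60881933
word = 0x60881933 → little-endian bytes:
  [0]=0x33  [1]=0x19  [2]=0x88  [3]=0x60

33 19 88 60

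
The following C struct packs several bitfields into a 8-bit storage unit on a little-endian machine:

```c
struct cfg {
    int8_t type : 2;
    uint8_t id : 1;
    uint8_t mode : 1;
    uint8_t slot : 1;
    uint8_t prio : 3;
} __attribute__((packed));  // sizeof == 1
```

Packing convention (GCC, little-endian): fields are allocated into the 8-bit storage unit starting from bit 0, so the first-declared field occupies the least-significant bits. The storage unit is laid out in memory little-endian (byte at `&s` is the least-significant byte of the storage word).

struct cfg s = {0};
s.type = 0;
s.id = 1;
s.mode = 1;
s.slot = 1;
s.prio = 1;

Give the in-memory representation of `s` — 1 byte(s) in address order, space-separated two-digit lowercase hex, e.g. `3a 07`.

3c

type (2b) val=0 bits=0x0 at bit 0: 0x00
id (1b) val=1 bits=0x1 at bit 2: 0x04
mode (1b) val=1 bits=0x1 at bit 3: 0x0c
slot (1b) val=1 bits=0x1 at bit 4: 0x1c
prio (3b) val=1 bits=0x1 at bit 5: 0x3c
word = 0x3c → little-endian bytes:
  [0]=0x3c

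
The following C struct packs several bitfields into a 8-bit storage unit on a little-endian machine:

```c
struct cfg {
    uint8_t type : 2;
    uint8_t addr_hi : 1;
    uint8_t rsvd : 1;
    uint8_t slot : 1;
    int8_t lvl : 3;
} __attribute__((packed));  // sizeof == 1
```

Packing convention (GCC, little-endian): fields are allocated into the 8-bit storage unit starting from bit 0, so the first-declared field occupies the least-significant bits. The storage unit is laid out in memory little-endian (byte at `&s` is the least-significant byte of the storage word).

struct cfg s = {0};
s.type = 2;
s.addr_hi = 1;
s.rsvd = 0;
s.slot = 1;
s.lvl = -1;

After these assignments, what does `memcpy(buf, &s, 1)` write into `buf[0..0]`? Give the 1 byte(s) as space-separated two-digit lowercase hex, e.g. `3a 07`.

type:2 = 2 → 0x2 << 0 → word 0x02
addr_hi:1 = 1 → 0x1 << 2 → word 0x06
rsvd:1 = 0 → 0x0 << 3 → word 0x06
slot:1 = 1 → 0x1 << 4 → word 0x16
lvl:3 = -1 → 0x7 << 5 → word 0xf6
word = 0xf6 → little-endian bytes:
  [0]=0xf6

f6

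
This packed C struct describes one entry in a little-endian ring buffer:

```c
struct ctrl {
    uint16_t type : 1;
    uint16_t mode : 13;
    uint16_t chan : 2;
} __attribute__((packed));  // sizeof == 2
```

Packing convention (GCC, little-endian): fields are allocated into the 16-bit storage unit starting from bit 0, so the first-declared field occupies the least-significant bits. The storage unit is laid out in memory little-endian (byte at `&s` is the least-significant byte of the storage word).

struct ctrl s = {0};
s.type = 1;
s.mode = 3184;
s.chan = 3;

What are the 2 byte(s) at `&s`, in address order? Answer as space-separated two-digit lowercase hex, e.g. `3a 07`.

[0+:1] type=1 & 0x1 = 0x1; word=0x0001
[1+:13] mode=3184 & 0x1fff = 0xc70; word=0x18e1
[14+:2] chan=3 & 0x3 = 0x3; word=0xd8e1
word = 0xd8e1 → little-endian bytes:
  [0]=0xe1  [1]=0xd8

e1 d8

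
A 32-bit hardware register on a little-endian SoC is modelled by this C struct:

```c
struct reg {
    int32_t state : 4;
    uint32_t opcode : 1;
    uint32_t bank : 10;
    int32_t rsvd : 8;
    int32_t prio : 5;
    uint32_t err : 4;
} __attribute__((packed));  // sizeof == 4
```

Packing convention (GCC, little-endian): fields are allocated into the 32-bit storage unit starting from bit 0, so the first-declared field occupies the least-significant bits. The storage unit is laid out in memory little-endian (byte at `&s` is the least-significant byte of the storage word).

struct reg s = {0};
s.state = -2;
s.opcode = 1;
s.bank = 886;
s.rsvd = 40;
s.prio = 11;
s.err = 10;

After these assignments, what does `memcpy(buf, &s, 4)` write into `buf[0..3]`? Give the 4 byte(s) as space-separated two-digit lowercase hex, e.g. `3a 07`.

state:4 = -2 → 0xe << 0 → word 0x0000000e
opcode:1 = 1 → 0x1 << 4 → word 0x0000001e
bank:10 = 886 → 0x376 << 5 → word 0x00006ede
rsvd:8 = 40 → 0x28 << 15 → word 0x00146ede
prio:5 = 11 → 0xb << 23 → word 0x05946ede
err:4 = 10 → 0xa << 28 → word 0xa5946ede
word = 0xa5946ede → little-endian bytes:
  [0]=0xde  [1]=0x6e  [2]=0x94  [3]=0xa5

de 6e 94 a5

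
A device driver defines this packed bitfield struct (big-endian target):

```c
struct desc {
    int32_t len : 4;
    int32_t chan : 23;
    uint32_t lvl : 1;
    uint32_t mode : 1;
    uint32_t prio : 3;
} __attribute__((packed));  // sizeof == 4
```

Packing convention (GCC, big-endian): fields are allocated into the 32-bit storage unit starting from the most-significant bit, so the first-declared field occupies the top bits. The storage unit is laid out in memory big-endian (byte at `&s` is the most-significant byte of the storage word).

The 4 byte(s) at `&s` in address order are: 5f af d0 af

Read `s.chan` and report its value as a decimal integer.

-164219

[0]=0x5f [1]=0xaf [2]=0xd0 [3]=0xaf (big-endian) → word 0x5fafd0af
len:4 @ bit 28 → (0x5fafd0af>>28)&0xf = 0x5
chan:23 @ bit 5 → (0x5fafd0af>>5)&0x7fffff = 0x7d7e85  ←
lvl:1 @ bit 4 → (0x5fafd0af>>4)&0x1 = 0x0
mode:1 @ bit 3 → (0x5fafd0af>>3)&0x1 = 0x1
prio:3 @ bit 0 → (0x5fafd0af>>0)&0x7 = 0x7
chan signed 23b, MSB=1: 8224389 - 8388608 = -164219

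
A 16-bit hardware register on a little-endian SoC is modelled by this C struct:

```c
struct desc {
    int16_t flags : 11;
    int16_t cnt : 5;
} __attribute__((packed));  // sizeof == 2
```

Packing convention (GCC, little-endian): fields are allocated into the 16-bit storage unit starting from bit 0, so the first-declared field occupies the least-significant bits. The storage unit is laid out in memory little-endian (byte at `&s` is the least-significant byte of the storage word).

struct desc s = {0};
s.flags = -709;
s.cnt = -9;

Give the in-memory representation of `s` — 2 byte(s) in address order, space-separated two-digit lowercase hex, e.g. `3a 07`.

flags (11b) val=-709 bits=0x53b at bit 0: 0x053b
cnt (5b) val=-9 bits=0x17 at bit 11: 0xbd3b
word = 0xbd3b → little-endian bytes:
  [0]=0x3b  [1]=0xbd

3b bd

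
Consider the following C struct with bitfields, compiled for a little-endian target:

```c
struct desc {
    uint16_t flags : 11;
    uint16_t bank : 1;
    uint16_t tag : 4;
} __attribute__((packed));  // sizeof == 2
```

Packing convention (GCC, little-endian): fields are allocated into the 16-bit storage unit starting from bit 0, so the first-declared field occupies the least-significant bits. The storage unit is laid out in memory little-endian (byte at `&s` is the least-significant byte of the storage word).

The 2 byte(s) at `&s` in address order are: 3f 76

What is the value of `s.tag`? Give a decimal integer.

[0]=0x3f [1]=0x76 (little-endian) → word 0x763f
flags [0+:11] = (word>>0) & 0x7ff = 1599
bank [11+:1] = (word>>11) & 0x1 = 0
tag [12+:4] = (word>>12) & 0xf = 7  ←

7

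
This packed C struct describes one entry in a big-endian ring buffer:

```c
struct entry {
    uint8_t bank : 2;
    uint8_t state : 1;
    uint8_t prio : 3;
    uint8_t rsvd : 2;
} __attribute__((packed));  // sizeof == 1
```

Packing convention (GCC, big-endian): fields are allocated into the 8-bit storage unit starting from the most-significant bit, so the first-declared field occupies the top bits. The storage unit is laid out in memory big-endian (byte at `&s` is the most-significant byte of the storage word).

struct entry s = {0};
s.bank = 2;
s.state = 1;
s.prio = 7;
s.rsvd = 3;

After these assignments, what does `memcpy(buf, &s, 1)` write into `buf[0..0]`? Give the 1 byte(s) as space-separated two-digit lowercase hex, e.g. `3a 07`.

[6+:2] bank=2 & 0x3 = 0x2; word=0x80
[5+:1] state=1 & 0x1 = 0x1; word=0xa0
[2+:3] prio=7 & 0x7 = 0x7; word=0xbc
[0+:2] rsvd=3 & 0x3 = 0x3; word=0xbf
word = 0xbf → big-endian bytes:
  [0]=0xbf

bf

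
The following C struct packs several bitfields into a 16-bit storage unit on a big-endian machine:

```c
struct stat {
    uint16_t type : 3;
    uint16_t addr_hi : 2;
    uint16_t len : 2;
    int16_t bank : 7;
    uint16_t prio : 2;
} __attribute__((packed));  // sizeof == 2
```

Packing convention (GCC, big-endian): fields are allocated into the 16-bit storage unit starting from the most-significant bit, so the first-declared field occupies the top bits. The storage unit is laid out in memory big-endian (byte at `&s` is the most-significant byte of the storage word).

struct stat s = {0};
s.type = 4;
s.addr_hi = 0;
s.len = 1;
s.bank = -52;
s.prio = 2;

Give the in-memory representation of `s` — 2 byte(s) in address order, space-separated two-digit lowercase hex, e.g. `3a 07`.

type (3b) val=4 bits=0x4 at bit 13: 0x8000
addr_hi (2b) val=0 bits=0x0 at bit 11: 0x8000
len (2b) val=1 bits=0x1 at bit 9: 0x8200
bank (7b) val=-52 bits=0x4c at bit 2: 0x8330
prio (2b) val=2 bits=0x2 at bit 0: 0x8332
word = 0x8332 → big-endian bytes:
  [0]=0x83  [1]=0x32

83 32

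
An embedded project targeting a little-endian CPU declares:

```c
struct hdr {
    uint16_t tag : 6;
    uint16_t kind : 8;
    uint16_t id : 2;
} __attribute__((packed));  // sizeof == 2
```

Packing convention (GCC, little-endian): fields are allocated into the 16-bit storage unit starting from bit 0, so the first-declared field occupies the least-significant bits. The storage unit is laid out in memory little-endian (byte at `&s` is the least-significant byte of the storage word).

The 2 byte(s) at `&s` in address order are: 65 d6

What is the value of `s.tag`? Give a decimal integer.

37

[0]=0x65 [1]=0xd6 (little-endian) → word 0xd665
tag:6 @ bit 0 → (0xd665>>0)&0x3f = 0x25  ←
kind:8 @ bit 6 → (0xd665>>6)&0xff = 0x59
id:2 @ bit 14 → (0xd665>>14)&0x3 = 0x3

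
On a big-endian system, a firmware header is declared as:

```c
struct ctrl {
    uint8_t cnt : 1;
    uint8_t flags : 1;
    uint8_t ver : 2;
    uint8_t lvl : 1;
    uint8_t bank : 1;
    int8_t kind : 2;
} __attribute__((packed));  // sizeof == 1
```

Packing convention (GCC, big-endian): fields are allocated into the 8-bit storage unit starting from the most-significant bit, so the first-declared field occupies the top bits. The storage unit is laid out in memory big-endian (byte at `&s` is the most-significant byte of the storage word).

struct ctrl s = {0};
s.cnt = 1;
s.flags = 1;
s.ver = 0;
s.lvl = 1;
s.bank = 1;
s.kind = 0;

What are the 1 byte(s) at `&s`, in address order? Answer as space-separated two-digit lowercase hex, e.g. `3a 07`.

[7+:1] cnt=1 & 0x1 = 0x1; word=0x80
[6+:1] flags=1 & 0x1 = 0x1; word=0xc0
[4+:2] ver=0 & 0x3 = 0x0; word=0xc0
[3+:1] lvl=1 & 0x1 = 0x1; word=0xc8
[2+:1] bank=1 & 0x1 = 0x1; word=0xcc
[0+:2] kind=0 & 0x3 = 0x0; word=0xcc
word = 0xcc → big-endian bytes:
  [0]=0xcc

cc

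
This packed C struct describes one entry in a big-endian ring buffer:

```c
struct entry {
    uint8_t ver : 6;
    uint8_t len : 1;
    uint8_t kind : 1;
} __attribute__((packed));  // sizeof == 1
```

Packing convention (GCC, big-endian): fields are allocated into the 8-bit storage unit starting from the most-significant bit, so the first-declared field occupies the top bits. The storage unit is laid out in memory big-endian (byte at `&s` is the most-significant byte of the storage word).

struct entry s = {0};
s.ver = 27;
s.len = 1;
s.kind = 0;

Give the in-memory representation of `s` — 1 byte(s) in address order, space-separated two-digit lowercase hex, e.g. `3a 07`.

6e

ver (6b) val=27 bits=0x1b at bit 2: 0x6c
len (1b) val=1 bits=0x1 at bit 1: 0x6e
kind (1b) val=0 bits=0x0 at bit 0: 0x6e
word = 0x6e → big-endian bytes:
  [0]=0x6e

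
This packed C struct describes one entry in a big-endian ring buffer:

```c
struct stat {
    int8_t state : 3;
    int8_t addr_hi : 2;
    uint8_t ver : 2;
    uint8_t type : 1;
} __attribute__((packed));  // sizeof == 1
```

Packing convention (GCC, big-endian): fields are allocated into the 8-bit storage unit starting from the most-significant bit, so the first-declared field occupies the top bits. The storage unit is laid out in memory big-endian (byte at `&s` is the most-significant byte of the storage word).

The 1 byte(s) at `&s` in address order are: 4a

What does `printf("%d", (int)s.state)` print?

[0]=0x4a (big-endian) → word 0x4a
state [5+:3] = (word>>5) & 0x7 = 2  ←
addr_hi [3+:2] = (word>>3) & 0x3 = 1
ver [1+:2] = (word>>1) & 0x3 = 1
type [0+:1] = (word>>0) & 0x1 = 0
state signed 3b, MSB=0: value = 2

2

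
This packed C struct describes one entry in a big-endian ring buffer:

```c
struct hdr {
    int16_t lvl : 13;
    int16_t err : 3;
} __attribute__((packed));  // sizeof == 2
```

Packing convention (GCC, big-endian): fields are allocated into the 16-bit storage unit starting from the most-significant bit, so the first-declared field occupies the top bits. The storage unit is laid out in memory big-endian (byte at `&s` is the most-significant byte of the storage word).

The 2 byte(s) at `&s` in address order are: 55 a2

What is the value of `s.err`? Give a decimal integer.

[0]=0x55 [1]=0xa2 (big-endian) → word 0x55a2
lvl:13 @ bit 3 → (0x55a2>>3)&0x1fff = 0xab4
err:3 @ bit 0 → (0x55a2>>0)&0x7 = 0x2  ←
err signed 3b, MSB=0: value = 2

2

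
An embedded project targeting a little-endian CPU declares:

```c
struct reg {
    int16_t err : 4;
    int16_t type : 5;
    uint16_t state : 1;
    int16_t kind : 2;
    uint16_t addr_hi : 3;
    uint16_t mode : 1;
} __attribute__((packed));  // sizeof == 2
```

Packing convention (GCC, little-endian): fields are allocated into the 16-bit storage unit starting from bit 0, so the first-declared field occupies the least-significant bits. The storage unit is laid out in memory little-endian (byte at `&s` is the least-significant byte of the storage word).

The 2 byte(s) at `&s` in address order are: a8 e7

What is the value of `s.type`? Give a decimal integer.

-6

[0]=0xa8 [1]=0xe7 (little-endian) → word 0xe7a8
err [0+:4] = (word>>0) & 0xf = 8
type [4+:5] = (word>>4) & 0x1f = 26  ←
state [9+:1] = (word>>9) & 0x1 = 1
kind [10+:2] = (word>>10) & 0x3 = 1
addr_hi [12+:3] = (word>>12) & 0x7 = 6
mode [15+:1] = (word>>15) & 0x1 = 1
type signed 5b, MSB=1: 26 - 32 = -6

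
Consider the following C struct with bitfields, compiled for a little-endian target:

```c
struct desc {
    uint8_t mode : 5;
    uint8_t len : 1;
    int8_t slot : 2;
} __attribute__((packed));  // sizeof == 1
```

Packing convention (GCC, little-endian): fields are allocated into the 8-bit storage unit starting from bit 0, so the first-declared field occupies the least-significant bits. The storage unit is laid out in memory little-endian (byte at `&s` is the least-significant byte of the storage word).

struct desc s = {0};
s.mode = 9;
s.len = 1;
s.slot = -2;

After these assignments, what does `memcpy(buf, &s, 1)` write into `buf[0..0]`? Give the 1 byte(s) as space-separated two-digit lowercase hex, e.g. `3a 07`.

mode:5 = 9 → 0x9 << 0 → word 0x09
len:1 = 1 → 0x1 << 5 → word 0x29
slot:2 = -2 → 0x2 << 6 → word 0xa9
word = 0xa9 → little-endian bytes:
  [0]=0xa9

a9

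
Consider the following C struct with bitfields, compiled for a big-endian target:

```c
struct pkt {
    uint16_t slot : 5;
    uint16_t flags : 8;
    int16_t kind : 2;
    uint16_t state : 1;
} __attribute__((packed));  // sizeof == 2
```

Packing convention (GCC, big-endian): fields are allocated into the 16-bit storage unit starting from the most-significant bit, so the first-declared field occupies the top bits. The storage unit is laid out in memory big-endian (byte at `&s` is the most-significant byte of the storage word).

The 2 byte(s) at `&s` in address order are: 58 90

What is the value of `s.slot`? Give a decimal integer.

11

[0]=0x58 [1]=0x90 (big-endian) → word 0x5890
slot [11+:5] = (word>>11) & 0x1f = 11  ←
flags [3+:8] = (word>>3) & 0xff = 18
kind [1+:2] = (word>>1) & 0x3 = 0
state [0+:1] = (word>>0) & 0x1 = 0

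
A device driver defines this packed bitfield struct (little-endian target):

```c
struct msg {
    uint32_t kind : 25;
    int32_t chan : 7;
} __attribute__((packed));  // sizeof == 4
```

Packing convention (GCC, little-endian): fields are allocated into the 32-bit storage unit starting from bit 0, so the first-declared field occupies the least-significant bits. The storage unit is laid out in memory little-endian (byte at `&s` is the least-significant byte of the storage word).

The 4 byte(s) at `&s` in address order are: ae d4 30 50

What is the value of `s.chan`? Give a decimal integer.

40

[0]=0xae [1]=0xd4 [2]=0x30 [3]=0x50 (little-endian) → word 0x5030d4ae
kind [0+:25] = (word>>0) & 0x1ffffff = 3200174
chan [25+:7] = (word>>25) & 0x7f = 40  ←
chan signed 7b, MSB=0: value = 40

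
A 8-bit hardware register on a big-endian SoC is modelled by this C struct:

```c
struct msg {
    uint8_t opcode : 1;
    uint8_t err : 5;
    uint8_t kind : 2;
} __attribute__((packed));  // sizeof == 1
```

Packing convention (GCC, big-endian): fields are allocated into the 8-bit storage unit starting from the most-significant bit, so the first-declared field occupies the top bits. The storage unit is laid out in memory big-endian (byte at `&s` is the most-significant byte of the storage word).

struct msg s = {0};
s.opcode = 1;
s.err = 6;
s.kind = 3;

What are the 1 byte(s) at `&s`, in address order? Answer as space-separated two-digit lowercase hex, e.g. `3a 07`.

[7+:1] opcode=1 & 0x1 = 0x1; word=0x80
[2+:5] err=6 & 0x1f = 0x6; word=0x98
[0+:2] kind=3 & 0x3 = 0x3; word=0x9b
word = 0x9b → big-endian bytes:
  [0]=0x9b

9b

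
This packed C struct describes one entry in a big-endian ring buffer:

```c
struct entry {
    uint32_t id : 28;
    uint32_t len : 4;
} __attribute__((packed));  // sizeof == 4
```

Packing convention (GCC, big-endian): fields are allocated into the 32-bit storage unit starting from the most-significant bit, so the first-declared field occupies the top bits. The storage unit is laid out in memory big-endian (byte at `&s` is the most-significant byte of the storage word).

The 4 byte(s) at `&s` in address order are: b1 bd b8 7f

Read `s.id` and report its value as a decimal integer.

[0]=0xb1 [1]=0xbd [2]=0xb8 [3]=0x7f (big-endian) → word 0xb1bdb87f
id [4+:28] = (word>>4) & 0xfffffff = 186375047  ←
len [0+:4] = (word>>0) & 0xf = 15

186375047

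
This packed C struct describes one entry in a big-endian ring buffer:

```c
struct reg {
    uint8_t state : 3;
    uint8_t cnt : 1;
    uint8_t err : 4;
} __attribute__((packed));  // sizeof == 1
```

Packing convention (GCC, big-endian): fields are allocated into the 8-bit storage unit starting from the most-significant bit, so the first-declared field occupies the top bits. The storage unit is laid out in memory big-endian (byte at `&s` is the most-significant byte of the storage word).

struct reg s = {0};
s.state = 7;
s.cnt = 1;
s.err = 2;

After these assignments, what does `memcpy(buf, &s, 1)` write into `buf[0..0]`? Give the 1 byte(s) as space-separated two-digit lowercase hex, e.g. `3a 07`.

f2

[5+:3] state=7 & 0x7 = 0x7; word=0xe0
[4+:1] cnt=1 & 0x1 = 0x1; word=0xf0
[0+:4] err=2 & 0xf = 0x2; word=0xf2
word = 0xf2 → big-endian bytes:
  [0]=0xf2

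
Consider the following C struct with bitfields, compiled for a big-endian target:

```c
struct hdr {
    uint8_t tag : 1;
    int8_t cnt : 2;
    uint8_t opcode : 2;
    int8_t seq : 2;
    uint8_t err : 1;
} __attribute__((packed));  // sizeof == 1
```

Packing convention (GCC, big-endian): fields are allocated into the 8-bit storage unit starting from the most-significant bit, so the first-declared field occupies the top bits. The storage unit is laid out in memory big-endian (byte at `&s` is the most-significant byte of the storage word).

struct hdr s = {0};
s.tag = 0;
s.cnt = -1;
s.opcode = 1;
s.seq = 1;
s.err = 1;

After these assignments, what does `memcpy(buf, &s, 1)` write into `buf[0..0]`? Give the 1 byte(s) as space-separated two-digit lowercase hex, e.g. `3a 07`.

[7+:1] tag=0 & 0x1 = 0x0; word=0x00
[5+:2] cnt=-1 & 0x3 = 0x3; word=0x60
[3+:2] opcode=1 & 0x3 = 0x1; word=0x68
[1+:2] seq=1 & 0x3 = 0x1; word=0x6a
[0+:1] err=1 & 0x1 = 0x1; word=0x6b
word = 0x6b → big-endian bytes:
  [0]=0x6b

6b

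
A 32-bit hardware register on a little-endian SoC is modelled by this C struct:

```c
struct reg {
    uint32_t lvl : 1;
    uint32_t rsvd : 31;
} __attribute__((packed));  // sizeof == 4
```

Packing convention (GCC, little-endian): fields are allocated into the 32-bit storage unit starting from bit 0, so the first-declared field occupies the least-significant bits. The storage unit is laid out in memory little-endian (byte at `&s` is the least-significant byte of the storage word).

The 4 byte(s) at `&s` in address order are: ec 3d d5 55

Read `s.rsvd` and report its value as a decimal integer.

[0]=0xec [1]=0x3d [2]=0xd5 [3]=0x55 (little-endian) → word 0x55d53dec
lvl [0+:1] = (word>>0) & 0x1 = 0
rsvd [1+:31] = (word>>1) & 0x7fffffff = 720019190  ←

720019190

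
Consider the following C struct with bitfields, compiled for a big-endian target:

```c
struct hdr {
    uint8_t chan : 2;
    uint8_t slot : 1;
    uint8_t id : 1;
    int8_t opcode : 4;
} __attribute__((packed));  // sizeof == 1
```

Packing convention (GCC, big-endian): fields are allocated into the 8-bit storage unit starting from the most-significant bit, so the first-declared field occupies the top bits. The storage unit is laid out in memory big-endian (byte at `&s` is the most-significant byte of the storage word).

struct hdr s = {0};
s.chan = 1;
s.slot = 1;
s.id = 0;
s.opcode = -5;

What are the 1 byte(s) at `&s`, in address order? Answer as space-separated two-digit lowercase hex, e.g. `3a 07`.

6b

chan:2 = 1 → 0x1 << 6 → word 0x40
slot:1 = 1 → 0x1 << 5 → word 0x60
id:1 = 0 → 0x0 << 4 → word 0x60
opcode:4 = -5 → 0xb << 0 → word 0x6b
word = 0x6b → big-endian bytes:
  [0]=0x6b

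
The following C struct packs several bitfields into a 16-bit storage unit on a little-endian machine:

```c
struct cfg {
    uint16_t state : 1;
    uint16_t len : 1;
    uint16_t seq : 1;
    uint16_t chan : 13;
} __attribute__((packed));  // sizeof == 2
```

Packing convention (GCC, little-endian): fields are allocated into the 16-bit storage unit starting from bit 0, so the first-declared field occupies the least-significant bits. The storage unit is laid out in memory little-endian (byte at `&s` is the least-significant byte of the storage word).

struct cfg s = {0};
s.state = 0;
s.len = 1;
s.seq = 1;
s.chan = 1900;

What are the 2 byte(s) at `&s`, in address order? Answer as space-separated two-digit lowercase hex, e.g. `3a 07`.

66 3b

[0+:1] state=0 & 0x1 = 0x0; word=0x0000
[1+:1] len=1 & 0x1 = 0x1; word=0x0002
[2+:1] seq=1 & 0x1 = 0x1; word=0x0006
[3+:13] chan=1900 & 0x1fff = 0x76c; word=0x3b66
word = 0x3b66 → little-endian bytes:
  [0]=0x66  [1]=0x3b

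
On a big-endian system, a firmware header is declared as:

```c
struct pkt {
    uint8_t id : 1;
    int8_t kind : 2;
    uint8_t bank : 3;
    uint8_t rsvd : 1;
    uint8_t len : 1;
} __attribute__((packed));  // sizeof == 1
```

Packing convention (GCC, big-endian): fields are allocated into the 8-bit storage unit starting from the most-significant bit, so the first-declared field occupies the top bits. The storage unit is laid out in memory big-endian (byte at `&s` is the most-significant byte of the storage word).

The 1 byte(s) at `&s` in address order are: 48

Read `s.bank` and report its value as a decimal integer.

2

[0]=0x48 (big-endian) → word 0x48
id:1 @ bit 7 → (0x48>>7)&0x1 = 0x0
kind:2 @ bit 5 → (0x48>>5)&0x3 = 0x2
bank:3 @ bit 2 → (0x48>>2)&0x7 = 0x2  ←
rsvd:1 @ bit 1 → (0x48>>1)&0x1 = 0x0
len:1 @ bit 0 → (0x48>>0)&0x1 = 0x0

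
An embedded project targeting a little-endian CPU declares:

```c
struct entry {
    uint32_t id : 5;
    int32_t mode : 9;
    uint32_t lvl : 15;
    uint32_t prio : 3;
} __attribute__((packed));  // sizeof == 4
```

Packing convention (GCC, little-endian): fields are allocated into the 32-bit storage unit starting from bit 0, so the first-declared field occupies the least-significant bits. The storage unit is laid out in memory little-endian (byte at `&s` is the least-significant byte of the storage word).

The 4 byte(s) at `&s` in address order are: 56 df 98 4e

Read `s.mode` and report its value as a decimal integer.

[0]=0x56 [1]=0xdf [2]=0x98 [3]=0x4e (little-endian) → word 0x4e98df56
id:5 @ bit 0 → (0x4e98df56>>0)&0x1f = 0x16
mode:9 @ bit 5 → (0x4e98df56>>5)&0x1ff = 0xfa  ←
lvl:15 @ bit 14 → (0x4e98df56>>14)&0x7fff = 0x3a63
prio:3 @ bit 29 → (0x4e98df56>>29)&0x7 = 0x2
mode signed 9b, MSB=0: value = 250

250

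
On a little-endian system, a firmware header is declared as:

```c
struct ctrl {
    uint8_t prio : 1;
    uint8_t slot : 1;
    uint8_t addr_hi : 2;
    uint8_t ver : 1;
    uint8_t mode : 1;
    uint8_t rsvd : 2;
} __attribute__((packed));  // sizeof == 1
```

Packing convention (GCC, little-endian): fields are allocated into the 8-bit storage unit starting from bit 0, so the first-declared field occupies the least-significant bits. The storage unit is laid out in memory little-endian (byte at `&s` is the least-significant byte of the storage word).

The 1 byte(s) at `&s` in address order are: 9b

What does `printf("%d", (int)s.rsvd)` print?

2

[0]=0x9b (little-endian) → word 0x9b
prio [0+:1] = (word>>0) & 0x1 = 1
slot [1+:1] = (word>>1) & 0x1 = 1
addr_hi [2+:2] = (word>>2) & 0x3 = 2
ver [4+:1] = (word>>4) & 0x1 = 1
mode [5+:1] = (word>>5) & 0x1 = 0
rsvd [6+:2] = (word>>6) & 0x3 = 2  ←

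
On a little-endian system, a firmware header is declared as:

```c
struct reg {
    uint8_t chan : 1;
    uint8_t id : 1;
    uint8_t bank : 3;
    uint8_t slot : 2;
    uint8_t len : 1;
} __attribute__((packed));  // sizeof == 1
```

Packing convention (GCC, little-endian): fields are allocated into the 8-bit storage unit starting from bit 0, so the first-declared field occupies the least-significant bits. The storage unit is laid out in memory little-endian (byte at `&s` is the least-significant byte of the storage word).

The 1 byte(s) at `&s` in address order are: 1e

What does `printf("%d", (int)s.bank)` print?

[0]=0x1e (little-endian) → word 0x1e
chan:1 @ bit 0 → (0x1e>>0)&0x1 = 0x0
id:1 @ bit 1 → (0x1e>>1)&0x1 = 0x1
bank:3 @ bit 2 → (0x1e>>2)&0x7 = 0x7  ←
slot:2 @ bit 5 → (0x1e>>5)&0x3 = 0x0
len:1 @ bit 7 → (0x1e>>7)&0x1 = 0x0

7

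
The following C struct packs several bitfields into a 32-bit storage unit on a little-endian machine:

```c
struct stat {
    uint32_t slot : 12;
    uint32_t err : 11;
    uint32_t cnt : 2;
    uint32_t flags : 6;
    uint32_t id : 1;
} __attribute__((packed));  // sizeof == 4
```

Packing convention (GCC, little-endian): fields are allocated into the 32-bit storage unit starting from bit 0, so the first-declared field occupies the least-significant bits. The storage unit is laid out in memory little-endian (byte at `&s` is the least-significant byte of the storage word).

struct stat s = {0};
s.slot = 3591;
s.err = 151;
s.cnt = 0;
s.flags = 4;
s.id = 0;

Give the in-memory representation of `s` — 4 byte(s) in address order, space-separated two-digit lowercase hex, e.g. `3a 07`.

slot (12b) val=3591 bits=0xe07 at bit 0: 0x00000e07
err (11b) val=151 bits=0x97 at bit 12: 0x00097e07
cnt (2b) val=0 bits=0x0 at bit 23: 0x00097e07
flags (6b) val=4 bits=0x4 at bit 25: 0x08097e07
id (1b) val=0 bits=0x0 at bit 31: 0x08097e07
word = 0x08097e07 → little-endian bytes:
  [0]=0x07  [1]=0x7e  [2]=0x09  [3]=0x08

07 7e 09 08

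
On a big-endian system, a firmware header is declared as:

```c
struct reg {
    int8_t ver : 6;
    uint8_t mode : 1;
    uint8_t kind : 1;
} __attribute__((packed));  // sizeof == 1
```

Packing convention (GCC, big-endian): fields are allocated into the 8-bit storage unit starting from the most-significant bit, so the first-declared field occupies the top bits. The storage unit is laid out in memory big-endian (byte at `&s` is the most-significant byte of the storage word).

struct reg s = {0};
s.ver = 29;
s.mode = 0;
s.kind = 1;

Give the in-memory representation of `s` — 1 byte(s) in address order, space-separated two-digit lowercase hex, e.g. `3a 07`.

75

ver (6b) val=29 bits=0x1d at bit 2: 0x74
mode (1b) val=0 bits=0x0 at bit 1: 0x74
kind (1b) val=1 bits=0x1 at bit 0: 0x75
word = 0x75 → big-endian bytes:
  [0]=0x75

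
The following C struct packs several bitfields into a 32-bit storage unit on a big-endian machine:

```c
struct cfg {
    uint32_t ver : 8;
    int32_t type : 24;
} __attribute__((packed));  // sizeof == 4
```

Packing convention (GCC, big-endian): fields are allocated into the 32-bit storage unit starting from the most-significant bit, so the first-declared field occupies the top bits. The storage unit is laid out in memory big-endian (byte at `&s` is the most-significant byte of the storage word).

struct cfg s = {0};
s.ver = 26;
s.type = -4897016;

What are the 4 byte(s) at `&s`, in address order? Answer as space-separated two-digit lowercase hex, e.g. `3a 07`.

1a b5 47 08

[24+:8] ver=26 & 0xff = 0x1a; word=0x1a000000
[0+:24] type=-4897016 & 0xffffff = 0xb54708; word=0x1ab54708
word = 0x1ab54708 → big-endian bytes:
  [0]=0x1a  [1]=0xb5  [2]=0x47  [3]=0x08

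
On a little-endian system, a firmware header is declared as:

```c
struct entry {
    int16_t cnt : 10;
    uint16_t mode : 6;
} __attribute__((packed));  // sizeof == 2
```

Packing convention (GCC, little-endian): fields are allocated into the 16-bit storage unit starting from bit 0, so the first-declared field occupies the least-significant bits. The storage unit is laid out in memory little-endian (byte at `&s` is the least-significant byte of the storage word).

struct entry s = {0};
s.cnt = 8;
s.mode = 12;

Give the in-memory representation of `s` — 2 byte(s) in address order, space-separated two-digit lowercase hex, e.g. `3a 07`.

08 30

cnt:10 = 8 → 0x8 << 0 → word 0x0008
mode:6 = 12 → 0xc << 10 → word 0x3008
word = 0x3008 → little-endian bytes:
  [0]=0x08  [1]=0x30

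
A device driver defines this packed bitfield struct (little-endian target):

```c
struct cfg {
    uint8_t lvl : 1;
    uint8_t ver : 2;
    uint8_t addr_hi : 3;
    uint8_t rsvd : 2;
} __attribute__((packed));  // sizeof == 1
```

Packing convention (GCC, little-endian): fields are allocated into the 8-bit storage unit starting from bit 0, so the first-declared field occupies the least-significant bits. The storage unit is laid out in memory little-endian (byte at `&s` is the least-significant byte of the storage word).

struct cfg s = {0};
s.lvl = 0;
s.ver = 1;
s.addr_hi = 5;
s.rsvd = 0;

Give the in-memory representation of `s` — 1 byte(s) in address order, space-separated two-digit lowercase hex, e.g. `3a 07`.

[0+:1] lvl=0 & 0x1 = 0x0; word=0x00
[1+:2] ver=1 & 0x3 = 0x1; word=0x02
[3+:3] addr_hi=5 & 0x7 = 0x5; word=0x2a
[6+:2] rsvd=0 & 0x3 = 0x0; word=0x2a
word = 0x2a → little-endian bytes:
  [0]=0x2a

2a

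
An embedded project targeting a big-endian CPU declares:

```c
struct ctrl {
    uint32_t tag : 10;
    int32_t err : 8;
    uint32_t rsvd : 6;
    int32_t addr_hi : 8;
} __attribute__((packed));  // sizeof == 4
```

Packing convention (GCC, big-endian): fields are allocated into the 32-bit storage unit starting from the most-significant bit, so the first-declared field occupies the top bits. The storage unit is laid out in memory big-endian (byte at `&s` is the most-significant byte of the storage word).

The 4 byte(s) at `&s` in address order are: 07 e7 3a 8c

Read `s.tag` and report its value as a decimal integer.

[0]=0x07 [1]=0xe7 [2]=0x3a [3]=0x8c (big-endian) → word 0x07e73a8c
tag [22+:10] = (word>>22) & 0x3ff = 31  ←
err [14+:8] = (word>>14) & 0xff = 156
rsvd [8+:6] = (word>>8) & 0x3f = 58
addr_hi [0+:8] = (word>>0) & 0xff = 140

31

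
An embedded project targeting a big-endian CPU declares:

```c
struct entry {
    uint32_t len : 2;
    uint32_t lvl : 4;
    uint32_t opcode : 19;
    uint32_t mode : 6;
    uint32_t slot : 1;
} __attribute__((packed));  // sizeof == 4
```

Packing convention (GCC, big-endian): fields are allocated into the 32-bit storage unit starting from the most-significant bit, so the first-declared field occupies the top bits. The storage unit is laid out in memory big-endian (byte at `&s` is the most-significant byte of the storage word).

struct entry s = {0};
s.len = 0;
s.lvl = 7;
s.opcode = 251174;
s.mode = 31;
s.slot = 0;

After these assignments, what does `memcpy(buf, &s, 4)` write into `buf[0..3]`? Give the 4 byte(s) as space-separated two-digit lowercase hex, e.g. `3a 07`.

1d ea 93 3e

len (2b) val=0 bits=0x0 at bit 30: 0x00000000
lvl (4b) val=7 bits=0x7 at bit 26: 0x1c000000
opcode (19b) val=251174 bits=0x3d526 at bit 7: 0x1dea9300
mode (6b) val=31 bits=0x1f at bit 1: 0x1dea933e
slot (1b) val=0 bits=0x0 at bit 0: 0x1dea933e
word = 0x1dea933e → big-endian bytes:
  [0]=0x1d  [1]=0xea  [2]=0x93  [3]=0x3e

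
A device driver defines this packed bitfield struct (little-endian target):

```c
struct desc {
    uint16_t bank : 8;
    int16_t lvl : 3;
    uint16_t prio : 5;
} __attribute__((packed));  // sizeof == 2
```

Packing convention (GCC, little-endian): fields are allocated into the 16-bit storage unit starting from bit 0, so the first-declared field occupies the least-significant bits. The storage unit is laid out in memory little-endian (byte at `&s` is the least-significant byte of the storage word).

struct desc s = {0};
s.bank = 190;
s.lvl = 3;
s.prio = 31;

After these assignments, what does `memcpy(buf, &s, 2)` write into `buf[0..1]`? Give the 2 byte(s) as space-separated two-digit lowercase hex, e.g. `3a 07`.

be fb

bank:8 = 190 → 0xbe << 0 → word 0x00be
lvl:3 = 3 → 0x3 << 8 → word 0x03be
prio:5 = 31 → 0x1f << 11 → word 0xfbbe
word = 0xfbbe → little-endian bytes:
  [0]=0xbe  [1]=0xfb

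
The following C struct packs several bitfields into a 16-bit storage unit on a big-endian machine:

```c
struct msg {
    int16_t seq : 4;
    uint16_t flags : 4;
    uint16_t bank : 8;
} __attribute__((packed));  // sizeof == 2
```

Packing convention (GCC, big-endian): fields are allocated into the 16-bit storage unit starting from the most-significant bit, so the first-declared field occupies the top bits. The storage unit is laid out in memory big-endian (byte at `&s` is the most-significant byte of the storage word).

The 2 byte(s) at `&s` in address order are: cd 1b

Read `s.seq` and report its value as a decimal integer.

[0]=0xcd [1]=0x1b (big-endian) → word 0xcd1b
seq [12+:4] = (word>>12) & 0xf = 12  ←
flags [8+:4] = (word>>8) & 0xf = 13
bank [0+:8] = (word>>0) & 0xff = 27
seq signed 4b, MSB=1: 12 - 16 = -4

-4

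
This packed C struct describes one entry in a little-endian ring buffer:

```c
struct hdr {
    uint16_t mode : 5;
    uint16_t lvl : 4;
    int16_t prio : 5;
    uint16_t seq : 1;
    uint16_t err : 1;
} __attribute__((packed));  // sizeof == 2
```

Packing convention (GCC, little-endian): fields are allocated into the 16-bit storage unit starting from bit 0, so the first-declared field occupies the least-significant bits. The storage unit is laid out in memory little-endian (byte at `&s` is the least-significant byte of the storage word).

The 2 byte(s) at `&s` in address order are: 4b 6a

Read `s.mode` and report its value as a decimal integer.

[0]=0x4b [1]=0x6a (little-endian) → word 0x6a4b
mode:5 @ bit 0 → (0x6a4b>>0)&0x1f = 0xb  ←
lvl:4 @ bit 5 → (0x6a4b>>5)&0xf = 0x2
prio:5 @ bit 9 → (0x6a4b>>9)&0x1f = 0x15
seq:1 @ bit 14 → (0x6a4b>>14)&0x1 = 0x1
err:1 @ bit 15 → (0x6a4b>>15)&0x1 = 0x0

11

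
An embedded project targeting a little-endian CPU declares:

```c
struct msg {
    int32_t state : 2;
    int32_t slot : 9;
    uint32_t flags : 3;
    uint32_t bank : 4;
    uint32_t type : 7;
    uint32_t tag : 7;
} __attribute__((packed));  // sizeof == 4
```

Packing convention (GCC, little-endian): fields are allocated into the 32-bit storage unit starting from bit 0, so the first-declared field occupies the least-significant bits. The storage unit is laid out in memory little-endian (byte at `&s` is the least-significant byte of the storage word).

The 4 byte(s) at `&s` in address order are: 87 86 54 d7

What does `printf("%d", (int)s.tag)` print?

107

[0]=0x87 [1]=0x86 [2]=0x54 [3]=0xd7 (little-endian) → word 0xd7548687
state [0+:2] = (word>>0) & 0x3 = 3
slot [2+:9] = (word>>2) & 0x1ff = 417
flags [11+:3] = (word>>11) & 0x7 = 0
bank [14+:4] = (word>>14) & 0xf = 2
type [18+:7] = (word>>18) & 0x7f = 85
tag [25+:7] = (word>>25) & 0x7f = 107  ←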